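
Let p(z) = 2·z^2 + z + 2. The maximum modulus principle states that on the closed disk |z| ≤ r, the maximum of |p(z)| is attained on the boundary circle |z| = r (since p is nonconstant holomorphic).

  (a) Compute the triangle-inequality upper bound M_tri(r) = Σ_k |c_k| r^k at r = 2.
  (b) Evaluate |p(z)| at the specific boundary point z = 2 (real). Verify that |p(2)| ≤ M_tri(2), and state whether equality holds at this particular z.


Coefficients: c_0 = 2, c_1 = 1, c_2 = 2. Radius r = 2.
Part (a). Triangle bound: M_tri(r) = Σ_k |c_k| r^k
  = |2|·2^0 + |1|·2^1 + |2|·2^2
  = 2 + 2 + 8 = 12.
This bounds M(r) := max_{|z|=r} |p(z)| from above; equality holds iff all terms c_k z^k can be made to align in phase at a single z on |z|=r.
Part (b). At z = 2 (real, on the circle |z| = r):
  p(2) = (2)·2^0 + (1)·2^1 + (2)·2^2 = 12.
  |p(2)| = 12.
Since all nonzero coefficients share the same sign, |p(2)| = 12 = M_tri(2); the triangle bound is attained at z = 2, so in fact M(r) = 12.

M_tri(2) = 12; |p(2)| = 12; equality at z=2: yes.


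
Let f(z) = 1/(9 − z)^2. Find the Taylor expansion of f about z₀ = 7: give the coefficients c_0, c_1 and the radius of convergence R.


Let w = z − z₀, so z = z₀ + w.
Then 9 − z = 9 − (z₀ + w) = (9 − z₀) − w = 2 − w.
f(z) = 1/(2 − w)^2 = (1/(2)^2) · (1 − w/(2))^{−2}.
By the binomial series (1−u)^{−2} = Σ_{n≥0} C(n+1, 1) u^n for |u|<1, with u = w/(2):
  c_n = C(n+1, 1) / (2)^(n+2).
  c_0 = 1/(2)^2 = 1/4.
  c_1 = 2/(2)^3 = 1/4.
The series is valid for |w/d| < 1, i.e. |z − z₀| < |d|.
Radius of convergence: R = |9 − z₀| = |2| = 2 (distance from z₀ to the singularity z = 9).

c_0 = 1/4, c_1 = 1/4; R = 2.


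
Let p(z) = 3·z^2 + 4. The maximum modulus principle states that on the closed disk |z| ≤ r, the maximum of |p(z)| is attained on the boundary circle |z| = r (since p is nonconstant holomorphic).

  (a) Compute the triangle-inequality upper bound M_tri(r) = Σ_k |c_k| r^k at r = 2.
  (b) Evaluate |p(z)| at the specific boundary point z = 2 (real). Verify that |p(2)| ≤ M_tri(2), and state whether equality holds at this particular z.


Coefficients: c_0 = 4, c_1 = 0, c_2 = 3. Radius r = 2.
Part (a). Triangle bound: M_tri(r) = Σ_k |c_k| r^k
  = |4|·2^0 + |0|·2^1 + |3|·2^2
  = 4 + 0 + 12 = 16.
This bounds M(r) := max_{|z|=r} |p(z)| from above; equality holds iff all terms c_k z^k can be made to align in phase at a single z on |z|=r.
Part (b). At z = 2 (real, on the circle |z| = r):
  p(2) = (4)·2^0 + (0)·2^1 + (3)·2^2 = 16.
  |p(2)| = 16.
Since all nonzero coefficients share the same sign, |p(2)| = 16 = M_tri(2); the triangle bound is attained at z = 2, so in fact M(r) = 16.

M_tri(2) = 16; |p(2)| = 16; equality at z=2: yes.


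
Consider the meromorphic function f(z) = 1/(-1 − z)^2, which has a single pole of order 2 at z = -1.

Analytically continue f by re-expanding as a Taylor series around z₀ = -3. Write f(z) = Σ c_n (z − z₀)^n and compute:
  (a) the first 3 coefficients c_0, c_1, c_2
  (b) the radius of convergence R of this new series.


Let w = z − z₀, so z = z₀ + w.
Then -1 − z = -1 − (z₀ + w) = (-1 − z₀) − w = 2 − w.
f(z) = 1/(2 − w)^2 = (1/(2)^2) · (1 − w/(2))^{−2}.
By the binomial series (1−u)^{−2} = Σ_{n≥0} C(n+1, 1) u^n for |u|<1, with u = w/(2):
  c_n = C(n+1, 1) / (2)^(n+2).
  c_0 = 1/(2)^2 = 1/4.
  c_1 = 2/(2)^3 = 1/4.
  c_2 = 3/(2)^4 = 3/16.
The series is valid for |w/d| < 1, i.e. |z − z₀| < |d|.
Radius of convergence: R = |-1 − z₀| = |2| = 2 (distance from z₀ to the singularity z = -1).

c_0 = 1/4, c_1 = 1/4, c_2 = 3/16; R = 2.


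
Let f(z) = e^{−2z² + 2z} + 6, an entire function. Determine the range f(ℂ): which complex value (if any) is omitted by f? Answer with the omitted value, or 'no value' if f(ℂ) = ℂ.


Little Picard bounds the complement of f(ℂ) to at most one point.
The exponent g(z) = −2z² + 2z is a nonconstant polynomial, hence surjective onto ℂ. So e^{g(z)} takes every value in {e^w : w ∈ ℂ} = ℂ ∖ {0}. Adding 6 shifts the range to ℂ ∖ {6}. f omits exactly 6.

Omitted value: 6.


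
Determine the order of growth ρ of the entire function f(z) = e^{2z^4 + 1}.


|e^{2z^4 + 1}| = e^{Re(2·z^4) + 1} ≤ e^{2|z|^4 + 1} = e^{2r^4 + 1} on |z| = r, so ρ ≤ 4. Choosing z on |z|=r so that 2·z^4 is real positive (always possible by picking arg z appropriately) gives |f(z)| = e^{2r^4 + 1}, matching the bound. The additive constant 1 does not affect log log M(r) ~ 4·log r. Hence ρ = 4.
Therefore ρ = 4.

Order ρ = 4.


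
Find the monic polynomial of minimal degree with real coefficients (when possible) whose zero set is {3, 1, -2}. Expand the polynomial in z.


The polynomial is p(z) = ∏_{α ∈ S} (z − α), where S = {3, 1, -2}.
Expanding the product yields: p(z) = z^3 -2·z^2 -5·z + 6.
The resulting polynomial has degree 3 and real coefficients as required.

p(z) = z^3 -2·z^2 -5·z + 6.


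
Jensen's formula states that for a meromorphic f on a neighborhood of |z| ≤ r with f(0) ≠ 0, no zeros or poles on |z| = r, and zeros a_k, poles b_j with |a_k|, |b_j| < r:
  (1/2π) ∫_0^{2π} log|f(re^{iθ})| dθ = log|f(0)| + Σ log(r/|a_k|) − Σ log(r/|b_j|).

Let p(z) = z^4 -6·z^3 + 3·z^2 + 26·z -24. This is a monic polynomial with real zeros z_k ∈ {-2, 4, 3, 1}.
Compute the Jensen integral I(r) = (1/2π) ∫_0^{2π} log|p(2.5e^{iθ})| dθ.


Zeros: -2, 1, 3, 4; r = 2.5.
Inside |z| < r: -2, 1. Outside (|z| ≥ r): 3, 4.
p(0) = -24, so log|p(0)| = log(24) = 3.1781.
Apply Jensen: I(r) = log|p(0)| + Σ_k log(r/|z_k|), summed over zeros inside |z| < r.
  log(r/|z_k|) for z_k = -2: log(2.5/2) = 0.2231
  log(r/|z_k|) for z_k = 1: log(2.5/1) = 0.9163
  Outside zeros (3, 4) contribute nothing to the Jensen sum.
Sum over inside zeros: 1.1394.
I(r) = log|p(0)| + (inside sum) = 3.1781 + 1.1394 = 4.3175.
Note: since some zeros are outside |z| ≤ r, the simplified n·log(r) form does NOT apply — only the inside zeros contribute.

I(r) ≈ 4.3175.


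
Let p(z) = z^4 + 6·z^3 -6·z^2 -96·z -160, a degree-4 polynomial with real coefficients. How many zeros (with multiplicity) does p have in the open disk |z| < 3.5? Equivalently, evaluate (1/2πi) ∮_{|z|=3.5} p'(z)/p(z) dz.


The zeros of p are: (-3 + 1i), (-3 - 1i), 4, -4.
Their magnitudes are: 3.162, 3.162, 4, 4.
Zeros with |z| < R = 3.5: (-3 + 1i), (-3 - 1i).
Count = 2.
By the argument principle, (1/2πi) ∮_{|z|=R} p'(z)/p(z) dz equals exactly this count.

Number of zeros inside |z| < 3.5: 2.


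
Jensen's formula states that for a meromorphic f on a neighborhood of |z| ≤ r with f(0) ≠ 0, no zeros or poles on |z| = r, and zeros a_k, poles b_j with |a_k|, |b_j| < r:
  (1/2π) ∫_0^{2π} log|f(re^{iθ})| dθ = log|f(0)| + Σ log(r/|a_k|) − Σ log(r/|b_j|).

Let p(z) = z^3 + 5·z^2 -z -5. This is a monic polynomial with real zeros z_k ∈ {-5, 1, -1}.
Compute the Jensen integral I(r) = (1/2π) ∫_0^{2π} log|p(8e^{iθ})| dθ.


Zeros: -5, -1, 1; r = 8.
Inside |z| < r: -5, -1, 1. Outside (|z| ≥ r): ∅.
p(0) = -5, so log|p(0)| = log(5) = 1.6094.
Apply Jensen: I(r) = log|p(0)| + Σ_k log(r/|z_k|), summed over zeros inside |z| < r.
  log(r/|z_k|) for z_k = -5: log(8/5) = 0.4700
  log(r/|z_k|) for z_k = 1: log(8/1) = 2.0794
  log(r/|z_k|) for z_k = -1: log(8/1) = 2.0794
Sum over inside zeros: 4.6289.
I(r) = log|p(0)| + (inside sum) = 1.6094 + 4.6289 = 6.2383.
Closed form (all zeros inside, monic): I(r) = n·log(r) = 3·log(8) = 6.2383. ✓

I(r) ≈ 6.2383.


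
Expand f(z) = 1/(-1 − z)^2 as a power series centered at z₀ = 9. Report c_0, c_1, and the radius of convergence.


Let w = z − z₀, so z = z₀ + w.
Then -1 − z = -1 − (z₀ + w) = (-1 − z₀) − w = -10 − w.
f(z) = 1/(-10 − w)^2 = (1/(-10)^2) · (1 − w/(-10))^{−2}.
By the binomial series (1−u)^{−2} = Σ_{n≥0} C(n+1, 1) u^n for |u|<1, with u = w/(-10):
  c_n = C(n+1, 1) / (-10)^(n+2).
  c_0 = 1/(-10)^2 = 1/100.
  c_1 = 2/(-10)^3 = -1/500.
The series is valid for |w/d| < 1, i.e. |z − z₀| < |d|.
Radius of convergence: R = |-1 − z₀| = |-10| = 10 (distance from z₀ to the singularity z = -1).

c_0 = 1/100, c_1 = -1/500; R = 10.


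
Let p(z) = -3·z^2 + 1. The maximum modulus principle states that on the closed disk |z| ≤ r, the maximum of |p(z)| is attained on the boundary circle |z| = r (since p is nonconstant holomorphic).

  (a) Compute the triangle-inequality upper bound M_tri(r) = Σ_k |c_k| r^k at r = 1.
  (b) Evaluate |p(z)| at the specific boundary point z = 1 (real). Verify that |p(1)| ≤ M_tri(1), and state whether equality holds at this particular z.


Coefficients: c_0 = 1, c_1 = 0, c_2 = -3. Radius r = 1.
Part (a). Triangle bound: M_tri(r) = Σ_k |c_k| r^k
  = |1|·1^0 + |0|·1^1 + |-3|·1^2
  = 1 + 0 + 3 = 4.
This bounds M(r) := max_{|z|=r} |p(z)| from above; equality holds iff all terms c_k z^k can be made to align in phase at a single z on |z|=r.
Part (b). At z = 1 (real, on the circle |z| = r):
  p(1) = (1)·1^0 + (0)·1^1 + (-3)·1^2 = -2.
  |p(1)| = 2.
Check: |p(1)| = 2 ≤ 4 = M_tri(1). ✓ Equality does not hold at z = 1 (the coefficients have mixed signs, so the terms do not all align in phase there).

M_tri(1) = 4; |p(1)| = 2; equality at z=1: no.


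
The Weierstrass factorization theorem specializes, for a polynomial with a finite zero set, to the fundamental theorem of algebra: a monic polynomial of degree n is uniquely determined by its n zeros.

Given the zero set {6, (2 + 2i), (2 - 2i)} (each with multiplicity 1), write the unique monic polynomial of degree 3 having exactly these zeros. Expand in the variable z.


The polynomial is p(z) = ∏_{α ∈ S} (z − α), where S = {6, (2 + 2i), (2 - 2i)}.
Expanding the product yields: p(z) = z^3 -10·z^2 + 32·z -48.
Note conjugate pairs combine to real quadratics: (z − (2+2i))(z − (2−2i)) = z² − 4z + 8.
The resulting polynomial has degree 3 and real coefficients as required.

p(z) = z^3 -10·z^2 + 32·z -48.


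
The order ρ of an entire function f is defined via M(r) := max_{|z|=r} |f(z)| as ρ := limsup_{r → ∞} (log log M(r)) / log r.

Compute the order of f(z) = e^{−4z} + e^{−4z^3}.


Each summand is entire of order 1 and 3 respectively (as in the single-exponential case). The order of a sum is at most the max of the orders, so ρ ≤ 3. For the lower bound: on |z|=r choose arg z so that -4z^3 is real positive; then |e^{-4z^3}| = e^{4r^3} while |e^{-4z}| ≤ e^{4r^1} = o(e^{4r^3}). So |f| ≥ e^{4r^3}(1 − o(1)) and ρ ≥ 3. Hence ρ = max(1, 3) = 3.
Therefore ρ = 3.

Order ρ = 3.


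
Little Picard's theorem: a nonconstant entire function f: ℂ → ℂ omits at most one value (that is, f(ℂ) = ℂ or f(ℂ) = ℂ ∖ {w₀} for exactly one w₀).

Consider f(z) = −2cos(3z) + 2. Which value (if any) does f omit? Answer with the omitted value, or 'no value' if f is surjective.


Little Picard bounds the complement of f(ℂ) to at most one point.
cos is entire and surjective onto ℂ: for every w ∈ ℂ, cos(ζ) = w has a solution ζ ∈ ℂ (e.g., via the complex inverse arccos). With ζ = 3z this gives z = ζ/(3). Then -2·cos(3z) takes every value in -2·ℂ = ℂ, and adding 2 is a bijection of ℂ. So f is surjective and omits no value. (Note: only on the real line is cos bounded by [−1, 1].)

Omitted value: no value.


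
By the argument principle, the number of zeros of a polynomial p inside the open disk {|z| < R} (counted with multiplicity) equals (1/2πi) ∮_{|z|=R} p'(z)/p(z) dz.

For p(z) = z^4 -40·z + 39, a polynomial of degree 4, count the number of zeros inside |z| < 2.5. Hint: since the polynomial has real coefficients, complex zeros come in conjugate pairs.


The zeros of p are: 1, 3, (-2 + 3i), (-2 - 3i).
Their magnitudes are: 1, 3, 3.606, 3.606.
Zeros with |z| < R = 2.5: 1.
Count = 1.
By the argument principle, (1/2πi) ∮_{|z|=R} p'(z)/p(z) dz equals exactly this count.

Number of zeros inside |z| < 2.5: 1.


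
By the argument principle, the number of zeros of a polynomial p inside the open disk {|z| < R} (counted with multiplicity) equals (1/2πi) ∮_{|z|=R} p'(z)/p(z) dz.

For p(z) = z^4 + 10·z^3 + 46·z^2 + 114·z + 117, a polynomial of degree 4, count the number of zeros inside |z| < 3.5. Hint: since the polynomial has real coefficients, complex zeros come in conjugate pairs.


The zeros of p are: -3, -3, (-2 + 3i), (-2 - 3i).
Their magnitudes are: 3, 3, 3.606, 3.606.
Zeros with |z| < R = 3.5: -3, -3.
Count = 2.
By the argument principle, (1/2πi) ∮_{|z|=R} p'(z)/p(z) dz equals exactly this count.

Number of zeros inside |z| < 3.5: 2.


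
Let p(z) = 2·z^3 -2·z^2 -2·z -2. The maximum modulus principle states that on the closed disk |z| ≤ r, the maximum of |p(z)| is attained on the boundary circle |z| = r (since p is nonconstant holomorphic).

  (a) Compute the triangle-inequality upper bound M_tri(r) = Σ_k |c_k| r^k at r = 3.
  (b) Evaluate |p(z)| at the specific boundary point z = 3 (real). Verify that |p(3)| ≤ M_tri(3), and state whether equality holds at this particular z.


Coefficients: c_0 = -2, c_1 = -2, c_2 = -2, c_3 = 2. Radius r = 3.
Part (a). Triangle bound: M_tri(r) = Σ_k |c_k| r^k
  = |-2|·3^0 + |-2|·3^1 + |-2|·3^2 + |2|·3^3
  = 2 + 6 + 18 + 54 = 80.
This bounds M(r) := max_{|z|=r} |p(z)| from above; equality holds iff all terms c_k z^k can be made to align in phase at a single z on |z|=r.
Part (b). At z = 3 (real, on the circle |z| = r):
  p(3) = (-2)·3^0 + (-2)·3^1 + (-2)·3^2 + (2)·3^3 = 28.
  |p(3)| = 28.
Check: |p(3)| = 28 ≤ 80 = M_tri(3). ✓ Equality does not hold at z = 3 (the coefficients have mixed signs, so the terms do not all align in phase there).

M_tri(3) = 80; |p(3)| = 28; equality at z=3: no.


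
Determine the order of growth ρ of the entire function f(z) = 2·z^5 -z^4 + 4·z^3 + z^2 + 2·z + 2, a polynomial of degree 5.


|f(z)| ≤ Σ|c_k|·r^k = O(r^5) as r → ∞. Polynomial growth is O(e^{r^ε}) for every ε > 0 (since r^5/e^{r^ε} → 0), so ρ ≤ ε for all ε > 0, i.e. ρ = 0. Every nonconstant polynomial has order 0.
Therefore ρ = 0.

Order ρ = 0.


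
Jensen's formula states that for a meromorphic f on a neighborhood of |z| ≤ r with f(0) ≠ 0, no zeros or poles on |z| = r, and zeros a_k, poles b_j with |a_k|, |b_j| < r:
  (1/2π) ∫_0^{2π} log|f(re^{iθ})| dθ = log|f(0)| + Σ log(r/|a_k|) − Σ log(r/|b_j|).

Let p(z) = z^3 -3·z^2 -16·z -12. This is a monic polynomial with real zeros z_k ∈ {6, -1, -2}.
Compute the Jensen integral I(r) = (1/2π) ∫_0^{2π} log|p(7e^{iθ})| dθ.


Zeros: -2, -1, 6; r = 7.
Inside |z| < r: -2, -1, 6. Outside (|z| ≥ r): ∅.
p(0) = -12, so log|p(0)| = log(12) = 2.4849.
Apply Jensen: I(r) = log|p(0)| + Σ_k log(r/|z_k|), summed over zeros inside |z| < r.
  log(r/|z_k|) for z_k = 6: log(7/6) = 0.1542
  log(r/|z_k|) for z_k = -1: log(7/1) = 1.9459
  log(r/|z_k|) for z_k = -2: log(7/2) = 1.2528
Sum over inside zeros: 3.3528.
I(r) = log|p(0)| + (inside sum) = 2.4849 + 3.3528 = 5.8377.
Closed form (all zeros inside, monic): I(r) = n·log(r) = 3·log(7) = 5.8377. ✓

I(r) ≈ 5.8377.


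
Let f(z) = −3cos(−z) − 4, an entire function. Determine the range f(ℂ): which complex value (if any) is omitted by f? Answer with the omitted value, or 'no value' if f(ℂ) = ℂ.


Little Picard bounds the complement of f(ℂ) to at most one point.
cos is entire and surjective onto ℂ: for every w ∈ ℂ, cos(ζ) = w has a solution ζ ∈ ℂ (e.g., via the complex inverse arccos). With ζ = −z this gives z = ζ/(-1). Then -3·cos(−z) takes every value in -3·ℂ = ℂ, and adding -4 is a bijection of ℂ. So f is surjective and omits no value. (Note: only on the real line is cos bounded by [−1, 1].)

Omitted value: no value.


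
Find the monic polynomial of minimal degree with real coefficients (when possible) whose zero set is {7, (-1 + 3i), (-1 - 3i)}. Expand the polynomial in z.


The polynomial is p(z) = ∏_{α ∈ S} (z − α), where S = {7, (-1 + 3i), (-1 - 3i)}.
Expanding the product yields: p(z) = z^3 -5·z^2 -4·z -70.
Note conjugate pairs combine to real quadratics: (z − (-1+3i))(z − (-1−3i)) = z² + 2z + 10.
The resulting polynomial has degree 3 and real coefficients as required.

p(z) = z^3 -5·z^2 -4·z -70.


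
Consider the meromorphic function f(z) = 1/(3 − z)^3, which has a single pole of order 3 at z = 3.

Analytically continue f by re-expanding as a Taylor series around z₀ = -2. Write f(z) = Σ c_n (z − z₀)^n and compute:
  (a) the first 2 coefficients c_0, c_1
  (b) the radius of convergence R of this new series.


Let w = z − z₀, so z = z₀ + w.
Then 3 − z = 3 − (z₀ + w) = (3 − z₀) − w = 5 − w.
f(z) = 1/(5 − w)^3 = (1/(5)^3) · (1 − w/(5))^{−3}.
By the binomial series (1−u)^{−3} = Σ_{n≥0} C(n+2, 2) u^n for |u|<1, with u = w/(5):
  c_n = C(n+2, 2) / (5)^(n+3).
  c_0 = 1/(5)^3 = 1/125.
  c_1 = 3/(5)^4 = 3/625.
The series is valid for |w/d| < 1, i.e. |z − z₀| < |d|.
Radius of convergence: R = |3 − z₀| = |5| = 5 (distance from z₀ to the singularity z = 3).

c_0 = 1/125, c_1 = 3/625; R = 5.


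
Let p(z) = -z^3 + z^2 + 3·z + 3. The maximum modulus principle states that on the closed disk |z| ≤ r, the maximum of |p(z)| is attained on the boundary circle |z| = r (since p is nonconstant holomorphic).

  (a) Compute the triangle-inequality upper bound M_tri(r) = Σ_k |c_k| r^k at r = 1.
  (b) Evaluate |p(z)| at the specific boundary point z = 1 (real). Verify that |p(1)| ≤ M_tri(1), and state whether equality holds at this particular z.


Coefficients: c_0 = 3, c_1 = 3, c_2 = 1, c_3 = -1. Radius r = 1.
Part (a). Triangle bound: M_tri(r) = Σ_k |c_k| r^k
  = |3|·1^0 + |3|·1^1 + |1|·1^2 + |-1|·1^3
  = 3 + 3 + 1 + 1 = 8.
This bounds M(r) := max_{|z|=r} |p(z)| from above; equality holds iff all terms c_k z^k can be made to align in phase at a single z on |z|=r.
Part (b). At z = 1 (real, on the circle |z| = r):
  p(1) = (3)·1^0 + (3)·1^1 + (1)·1^2 + (-1)·1^3 = 6.
  |p(1)| = 6.
Check: |p(1)| = 6 ≤ 8 = M_tri(1). ✓ Equality does not hold at z = 1 (the coefficients have mixed signs, so the terms do not all align in phase there).

M_tri(1) = 8; |p(1)| = 6; equality at z=1: no.


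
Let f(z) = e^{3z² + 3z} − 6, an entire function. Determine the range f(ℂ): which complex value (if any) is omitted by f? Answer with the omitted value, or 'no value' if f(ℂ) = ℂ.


Little Picard bounds the complement of f(ℂ) to at most one point.
The exponent g(z) = 3z² + 3z is a nonconstant polynomial, hence surjective onto ℂ. So e^{g(z)} takes every value in {e^w : w ∈ ℂ} = ℂ ∖ {0}. Adding -6 shifts the range to ℂ ∖ {-6}. f omits exactly -6.

Omitted value: -6.


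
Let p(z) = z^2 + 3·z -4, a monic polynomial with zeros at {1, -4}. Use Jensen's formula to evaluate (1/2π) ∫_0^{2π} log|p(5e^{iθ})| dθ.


Zeros: -4, 1; r = 5.
Inside |z| < r: -4, 1. Outside (|z| ≥ r): ∅.
p(0) = -4, so log|p(0)| = log(4) = 1.3863.
Apply Jensen: I(r) = log|p(0)| + Σ_k log(r/|z_k|), summed over zeros inside |z| < r.
  log(r/|z_k|) for z_k = 1: log(5/1) = 1.6094
  log(r/|z_k|) for z_k = -4: log(5/4) = 0.2231
Sum over inside zeros: 1.8326.
I(r) = log|p(0)| + (inside sum) = 1.3863 + 1.8326 = 3.2189.
Closed form (all zeros inside, monic): I(r) = n·log(r) = 2·log(5) = 3.2189. ✓

I(r) ≈ 3.2189.


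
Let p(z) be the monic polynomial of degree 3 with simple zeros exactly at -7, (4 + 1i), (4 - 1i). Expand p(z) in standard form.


The polynomial is p(z) = ∏_{α ∈ S} (z − α), where S = {-7, (4 + 1i), (4 - 1i)}.
Expanding the product yields: p(z) = z^3 -z^2 -39·z + 119.
Note conjugate pairs combine to real quadratics: (z − (4+1i))(z − (4−1i)) = z² − 8z + 17.
The resulting polynomial has degree 3 and real coefficients as required.

p(z) = z^3 -z^2 -39·z + 119.


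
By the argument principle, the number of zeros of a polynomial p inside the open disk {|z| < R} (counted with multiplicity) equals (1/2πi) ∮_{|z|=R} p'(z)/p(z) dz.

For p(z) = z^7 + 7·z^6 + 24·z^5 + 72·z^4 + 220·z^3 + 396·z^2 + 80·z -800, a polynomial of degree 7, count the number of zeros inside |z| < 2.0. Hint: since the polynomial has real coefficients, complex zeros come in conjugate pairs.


The zeros of p are: (1 + 3i), (1 - 3i), 1, (-2 + 2i), (-2 - 2i), (-3 + 1i), (-3 - 1i).
Their magnitudes are: 3.162, 3.162, 1, 2.828, 2.828, 3.162, 3.162.
Zeros with |z| < R = 2.0: 1.
Count = 1.
By the argument principle, (1/2πi) ∮_{|z|=R} p'(z)/p(z) dz equals exactly this count.

Number of zeros inside |z| < 2.0: 1.


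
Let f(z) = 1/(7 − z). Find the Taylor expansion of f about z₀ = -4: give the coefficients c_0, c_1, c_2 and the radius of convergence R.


Let w = z − z₀, so z = z₀ + w.
Then 7 − z = 7 − (z₀ + w) = (7 − z₀) − w = 11 − w.
f(z) = 1/(11 − w) = (1/(11)) · 1/(1 − w/(11)) = Σ_{n≥0} w^n / (11)^(n+1).
So c_n = 1/(11)^(n+1):
  c_0 = 1/(11)^1 = 1/11.
  c_1 = 1/(11)^2 = 1/121.
  c_2 = 1/(11)^3 = 1/1331.
The series is valid for |w/d| < 1, i.e. |z − z₀| < |d|.
Radius of convergence: R = |7 − z₀| = |11| = 11 (distance from z₀ to the singularity z = 7).

c_0 = 1/11, c_1 = 1/121, c_2 = 1/1331; R = 11.


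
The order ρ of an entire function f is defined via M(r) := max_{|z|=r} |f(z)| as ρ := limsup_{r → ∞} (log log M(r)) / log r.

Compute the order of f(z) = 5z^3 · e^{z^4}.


M(r) = max_{|z|=r} |5|·|z|^3·|e^{z^4}| = 5·r^3 · e^{1r^4} (the factors attain their maxima compatibly on |z|=r). Then log M(r) = log 5 + 3·log r + 1r^4, dominated by the last term, so log log M(r) ~ 4·log r. The polynomial factor 5z^3 contributes only a log r term and does not affect the order. ρ = 4.
Therefore ρ = 4.

Order ρ = 4.


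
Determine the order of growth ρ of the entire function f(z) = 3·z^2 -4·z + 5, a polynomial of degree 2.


|f(z)| ≤ Σ|c_k|·r^k = O(r^2) as r → ∞. Polynomial growth is O(e^{r^ε}) for every ε > 0 (since r^2/e^{r^ε} → 0), so ρ ≤ ε for all ε > 0, i.e. ρ = 0. Every nonconstant polynomial has order 0.
Therefore ρ = 0.

Order ρ = 0.


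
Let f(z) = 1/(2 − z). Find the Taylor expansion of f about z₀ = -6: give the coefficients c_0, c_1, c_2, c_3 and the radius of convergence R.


Let w = z − z₀, so z = z₀ + w.
Then 2 − z = 2 − (z₀ + w) = (2 − z₀) − w = 8 − w.
f(z) = 1/(8 − w) = (1/(8)) · 1/(1 − w/(8)) = Σ_{n≥0} w^n / (8)^(n+1).
So c_n = 1/(8)^(n+1):
  c_0 = 1/(8)^1 = 1/8.
  c_1 = 1/(8)^2 = 1/64.
  c_2 = 1/(8)^3 = 1/512.
  c_3 = 1/(8)^4 = 1/4096.
The series is valid for |w/d| < 1, i.e. |z − z₀| < |d|.
Radius of convergence: R = |2 − z₀| = |8| = 8 (distance from z₀ to the singularity z = 2).

c_0 = 1/8, c_1 = 1/64, c_2 = 1/512, c_3 = 1/4096; R = 8.


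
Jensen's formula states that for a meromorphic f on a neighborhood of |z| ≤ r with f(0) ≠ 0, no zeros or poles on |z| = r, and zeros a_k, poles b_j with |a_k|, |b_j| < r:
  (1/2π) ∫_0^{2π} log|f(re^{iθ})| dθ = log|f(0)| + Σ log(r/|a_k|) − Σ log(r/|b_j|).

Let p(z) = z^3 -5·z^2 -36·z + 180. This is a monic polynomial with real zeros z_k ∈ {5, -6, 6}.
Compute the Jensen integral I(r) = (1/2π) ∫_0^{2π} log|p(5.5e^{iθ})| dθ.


Zeros: -6, 5, 6; r = 5.5.
Inside |z| < r: 5. Outside (|z| ≥ r): -6, 6.
p(0) = 180, so log|p(0)| = log(180) = 5.1930.
Apply Jensen: I(r) = log|p(0)| + Σ_k log(r/|z_k|), summed over zeros inside |z| < r.
  log(r/|z_k|) for z_k = 5: log(5.5/5) = 0.0953
  Outside zeros (-6, 6) contribute nothing to the Jensen sum.
Sum over inside zeros: 0.0953.
I(r) = log|p(0)| + (inside sum) = 5.1930 + 0.0953 = 5.2883.
Note: since some zeros are outside |z| ≤ r, the simplified n·log(r) form does NOT apply — only the inside zeros contribute.

I(r) ≈ 5.2883.


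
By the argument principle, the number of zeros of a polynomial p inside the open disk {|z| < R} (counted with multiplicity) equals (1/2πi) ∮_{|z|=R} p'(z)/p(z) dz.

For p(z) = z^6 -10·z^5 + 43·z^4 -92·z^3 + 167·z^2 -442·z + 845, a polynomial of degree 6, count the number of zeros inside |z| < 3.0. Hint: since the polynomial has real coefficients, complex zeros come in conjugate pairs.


The zeros of p are: (3 + 2i), (3 - 2i), (3 + 2i), (3 - 2i), (-1 + 2i), (-1 - 2i).
Their magnitudes are: 3.606, 3.606, 3.606, 3.606, 2.236, 2.236.
Zeros with |z| < R = 3.0: (-1 + 2i), (-1 - 2i).
Count = 2.
By the argument principle, (1/2πi) ∮_{|z|=R} p'(z)/p(z) dz equals exactly this count.

Number of zeros inside |z| < 3.0: 2.


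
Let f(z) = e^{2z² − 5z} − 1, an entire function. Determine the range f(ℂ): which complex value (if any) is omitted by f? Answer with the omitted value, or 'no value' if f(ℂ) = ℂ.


Little Picard bounds the complement of f(ℂ) to at most one point.
The exponent g(z) = 2z² − 5z is a nonconstant polynomial, hence surjective onto ℂ. So e^{g(z)} takes every value in {e^w : w ∈ ℂ} = ℂ ∖ {0}. Adding -1 shifts the range to ℂ ∖ {-1}. f omits exactly -1.

Omitted value: -1.


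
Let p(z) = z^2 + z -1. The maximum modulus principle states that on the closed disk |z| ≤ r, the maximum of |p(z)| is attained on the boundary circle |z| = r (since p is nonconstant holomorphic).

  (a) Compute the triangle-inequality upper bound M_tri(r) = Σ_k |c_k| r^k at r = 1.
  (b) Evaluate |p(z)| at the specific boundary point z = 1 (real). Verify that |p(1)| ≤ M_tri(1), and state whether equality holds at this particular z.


Coefficients: c_0 = -1, c_1 = 1, c_2 = 1. Radius r = 1.
Part (a). Triangle bound: M_tri(r) = Σ_k |c_k| r^k
  = |-1|·1^0 + |1|·1^1 + |1|·1^2
  = 1 + 1 + 1 = 3.
This bounds M(r) := max_{|z|=r} |p(z)| from above; equality holds iff all terms c_k z^k can be made to align in phase at a single z on |z|=r.
Part (b). At z = 1 (real, on the circle |z| = r):
  p(1) = (-1)·1^0 + (1)·1^1 + (1)·1^2 = 1.
  |p(1)| = 1.
Check: |p(1)| = 1 ≤ 3 = M_tri(1). ✓ Equality does not hold at z = 1 (the coefficients have mixed signs, so the terms do not all align in phase there).

M_tri(1) = 3; |p(1)| = 1; equality at z=1: no.


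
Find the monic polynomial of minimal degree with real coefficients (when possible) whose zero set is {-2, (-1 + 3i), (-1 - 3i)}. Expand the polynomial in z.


The polynomial is p(z) = ∏_{α ∈ S} (z − α), where S = {-2, (-1 + 3i), (-1 - 3i)}.
Expanding the product yields: p(z) = z^3 + 4·z^2 + 14·z + 20.
Note conjugate pairs combine to real quadratics: (z − (-1+3i))(z − (-1−3i)) = z² + 2z + 10.
The resulting polynomial has degree 3 and real coefficients as required.

p(z) = z^3 + 4·z^2 + 14·z + 20.


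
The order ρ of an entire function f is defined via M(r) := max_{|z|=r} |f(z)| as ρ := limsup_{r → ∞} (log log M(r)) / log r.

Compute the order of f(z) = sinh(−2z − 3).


sinh(w) is a linear combination of e^{iw} and e^{−iw} (or e^w, e^{−w} in the hyperbolic case), so |sinh(w)| ≤ e^{|w|}. With w = −2z − 3, |w| ≤ 2|z| + 3 = 2r + 3 on |z| = r, giving M(r) ≤ e^{2r + 3}, so ρ ≤ 1. On a suitable ray (z = it for sin/cos; z = t for sinh/cosh, t real → ∞), |sinh(−2z − 3)| grows like e^{2|t|}/2, so ρ ≥ 1. Hence ρ = 1.
Therefore ρ = 1.

Order ρ = 1.


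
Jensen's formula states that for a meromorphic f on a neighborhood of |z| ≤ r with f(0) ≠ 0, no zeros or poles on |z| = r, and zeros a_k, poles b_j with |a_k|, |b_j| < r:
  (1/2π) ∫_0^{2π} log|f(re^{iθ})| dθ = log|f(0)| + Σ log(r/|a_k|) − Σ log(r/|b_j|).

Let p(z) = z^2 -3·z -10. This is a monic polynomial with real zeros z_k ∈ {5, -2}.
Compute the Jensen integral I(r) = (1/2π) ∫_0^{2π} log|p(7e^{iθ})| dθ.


Zeros: -2, 5; r = 7.
Inside |z| < r: -2, 5. Outside (|z| ≥ r): ∅.
p(0) = -10, so log|p(0)| = log(10) = 2.3026.
Apply Jensen: I(r) = log|p(0)| + Σ_k log(r/|z_k|), summed over zeros inside |z| < r.
  log(r/|z_k|) for z_k = 5: log(7/5) = 0.3365
  log(r/|z_k|) for z_k = -2: log(7/2) = 1.2528
Sum over inside zeros: 1.5892.
I(r) = log|p(0)| + (inside sum) = 2.3026 + 1.5892 = 3.8918.
Closed form (all zeros inside, monic): I(r) = n·log(r) = 2·log(7) = 3.8918. ✓

I(r) ≈ 3.8918.


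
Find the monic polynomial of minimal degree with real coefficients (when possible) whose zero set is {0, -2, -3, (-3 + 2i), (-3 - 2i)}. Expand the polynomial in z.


The polynomial is p(z) = ∏_{α ∈ S} (z − α), where S = {0, -2, -3, (-3 + 2i), (-3 - 2i)}.
Expanding the product yields: p(z) = z^5 + 11·z^4 + 49·z^3 + 101·z^2 + 78·z.
Note conjugate pairs combine to real quadratics: (z − (-3+2i))(z − (-3−2i)) = z² + 6z + 13.
The resulting polynomial has degree 5 and real coefficients as required.

p(z) = z^5 + 11·z^4 + 49·z^3 + 101·z^2 + 78·z.


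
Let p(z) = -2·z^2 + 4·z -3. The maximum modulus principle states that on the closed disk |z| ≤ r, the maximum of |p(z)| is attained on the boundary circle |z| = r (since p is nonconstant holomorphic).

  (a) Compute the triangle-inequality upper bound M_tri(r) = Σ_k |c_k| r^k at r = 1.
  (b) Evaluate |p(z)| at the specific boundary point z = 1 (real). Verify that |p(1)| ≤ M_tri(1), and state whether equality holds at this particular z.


Coefficients: c_0 = -3, c_1 = 4, c_2 = -2. Radius r = 1.
Part (a). Triangle bound: M_tri(r) = Σ_k |c_k| r^k
  = |-3|·1^0 + |4|·1^1 + |-2|·1^2
  = 3 + 4 + 2 = 9.
This bounds M(r) := max_{|z|=r} |p(z)| from above; equality holds iff all terms c_k z^k can be made to align in phase at a single z on |z|=r.
Part (b). At z = 1 (real, on the circle |z| = r):
  p(1) = (-3)·1^0 + (4)·1^1 + (-2)·1^2 = -1.
  |p(1)| = 1.
Check: |p(1)| = 1 ≤ 9 = M_tri(1). ✓ Equality does not hold at z = 1 (the coefficients have mixed signs, so the terms do not all align in phase there).

M_tri(1) = 9; |p(1)| = 1; equality at z=1: no.


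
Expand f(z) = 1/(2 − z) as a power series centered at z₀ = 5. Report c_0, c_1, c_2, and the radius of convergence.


Let w = z − z₀, so z = z₀ + w.
Then 2 − z = 2 − (z₀ + w) = (2 − z₀) − w = -3 − w.
f(z) = 1/(-3 − w) = (1/(-3)) · 1/(1 − w/(-3)) = Σ_{n≥0} w^n / (-3)^(n+1).
So c_n = 1/(-3)^(n+1):
  c_0 = 1/(-3)^1 = -1/3.
  c_1 = 1/(-3)^2 = 1/9.
  c_2 = 1/(-3)^3 = -1/27.
The series is valid for |w/d| < 1, i.e. |z − z₀| < |d|.
Radius of convergence: R = |2 − z₀| = |-3| = 3 (distance from z₀ to the singularity z = 2).

c_0 = -1/3, c_1 = 1/9, c_2 = -1/27; R = 3.


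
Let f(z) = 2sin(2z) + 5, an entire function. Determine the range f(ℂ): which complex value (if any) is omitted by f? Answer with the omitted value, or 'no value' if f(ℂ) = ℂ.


Little Picard bounds the complement of f(ℂ) to at most one point.
sin is entire and surjective onto ℂ: for every w ∈ ℂ, sin(ζ) = w has a solution ζ ∈ ℂ (e.g., via the complex inverse arcsin). With ζ = 2z this gives z = ζ/(2). Then 2·sin(2z) takes every value in 2·ℂ = ℂ, and adding 5 is a bijection of ℂ. So f is surjective and omits no value. (Note: only on the real line is sin bounded by [−1, 1].)

Omitted value: no value.


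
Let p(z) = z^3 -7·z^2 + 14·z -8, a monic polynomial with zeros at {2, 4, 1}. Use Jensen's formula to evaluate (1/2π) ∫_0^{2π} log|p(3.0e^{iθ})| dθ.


Zeros: 1, 2, 4; r = 3.0.
Inside |z| < r: 1, 2. Outside (|z| ≥ r): 4.
p(0) = -8, so log|p(0)| = log(8) = 2.0794.
Apply Jensen: I(r) = log|p(0)| + Σ_k log(r/|z_k|), summed over zeros inside |z| < r.
  log(r/|z_k|) for z_k = 2: log(3.0/2) = 0.4055
  log(r/|z_k|) for z_k = 1: log(3.0/1) = 1.0986
  Outside zeros (4) contribute nothing to the Jensen sum.
Sum over inside zeros: 1.5041.
I(r) = log|p(0)| + (inside sum) = 2.0794 + 1.5041 = 3.5835.
Note: since some zeros are outside |z| ≤ r, the simplified n·log(r) form does NOT apply — only the inside zeros contribute.

I(r) ≈ 3.5835.


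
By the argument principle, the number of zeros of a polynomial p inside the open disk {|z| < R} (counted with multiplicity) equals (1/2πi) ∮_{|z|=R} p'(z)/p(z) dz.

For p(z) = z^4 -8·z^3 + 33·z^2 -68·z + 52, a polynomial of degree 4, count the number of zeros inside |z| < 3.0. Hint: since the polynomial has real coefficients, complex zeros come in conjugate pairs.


The zeros of p are: (2 + 3i), (2 - 3i), 2, 2.
Their magnitudes are: 3.606, 3.606, 2, 2.
Zeros with |z| < R = 3.0: 2, 2.
Count = 2.
By the argument principle, (1/2πi) ∮_{|z|=R} p'(z)/p(z) dz equals exactly this count.

Number of zeros inside |z| < 3.0: 2.


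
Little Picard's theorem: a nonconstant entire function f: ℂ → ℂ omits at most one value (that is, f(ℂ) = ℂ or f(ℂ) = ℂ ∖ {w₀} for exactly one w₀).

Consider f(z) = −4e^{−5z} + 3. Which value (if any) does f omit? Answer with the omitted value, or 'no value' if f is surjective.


Little Picard bounds the complement of f(ℂ) to at most one point.
e^{−5z} is never zero on ℂ, so -4·e^{−5z} takes every value in ℂ ∖ {0}. Adding 3 shifts the range to ℂ ∖ {3}. Thus f omits exactly the value 3.

Omitted value: 3.


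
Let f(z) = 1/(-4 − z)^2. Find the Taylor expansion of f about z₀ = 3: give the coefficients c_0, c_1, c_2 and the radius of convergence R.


Let w = z − z₀, so z = z₀ + w.
Then -4 − z = -4 − (z₀ + w) = (-4 − z₀) − w = -7 − w.
f(z) = 1/(-7 − w)^2 = (1/(-7)^2) · (1 − w/(-7))^{−2}.
By the binomial series (1−u)^{−2} = Σ_{n≥0} C(n+1, 1) u^n for |u|<1, with u = w/(-7):
  c_n = C(n+1, 1) / (-7)^(n+2).
  c_0 = 1/(-7)^2 = 1/49.
  c_1 = 2/(-7)^3 = -2/343.
  c_2 = 3/(-7)^4 = 3/2401.
The series is valid for |w/d| < 1, i.e. |z − z₀| < |d|.
Radius of convergence: R = |-4 − z₀| = |-7| = 7 (distance from z₀ to the singularity z = -4).

c_0 = 1/49, c_1 = -2/343, c_2 = 3/2401; R = 7.


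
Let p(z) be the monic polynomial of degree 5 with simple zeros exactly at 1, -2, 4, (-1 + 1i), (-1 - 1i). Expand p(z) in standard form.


The polynomial is p(z) = ∏_{α ∈ S} (z − α), where S = {1, -2, 4, (-1 + 1i), (-1 - 1i)}.
Expanding the product yields: p(z) = z^5 -z^4 -10·z^3 -10·z^2 + 4·z + 16.
Note conjugate pairs combine to real quadratics: (z − (-1+1i))(z − (-1−1i)) = z² + 2z + 2.
The resulting polynomial has degree 5 and real coefficients as required.

p(z) = z^5 -z^4 -10·z^3 -10·z^2 + 4·z + 16.


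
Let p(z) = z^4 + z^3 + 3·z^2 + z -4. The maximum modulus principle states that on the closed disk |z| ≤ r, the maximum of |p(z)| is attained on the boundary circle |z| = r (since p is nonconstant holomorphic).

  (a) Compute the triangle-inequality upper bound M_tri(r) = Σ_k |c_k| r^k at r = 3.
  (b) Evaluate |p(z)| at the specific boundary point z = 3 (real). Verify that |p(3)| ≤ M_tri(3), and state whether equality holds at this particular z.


Coefficients: c_0 = -4, c_1 = 1, c_2 = 3, c_3 = 1, c_4 = 1. Radius r = 3.
Part (a). Triangle bound: M_tri(r) = Σ_k |c_k| r^k
  = |-4|·3^0 + |1|·3^1 + |3|·3^2 + |1|·3^3 + |1|·3^4
  = 4 + 3 + 27 + 27 + 81 = 142.
This bounds M(r) := max_{|z|=r} |p(z)| from above; equality holds iff all terms c_k z^k can be made to align in phase at a single z on |z|=r.
Part (b). At z = 3 (real, on the circle |z| = r):
  p(3) = (-4)·3^0 + (1)·3^1 + (3)·3^2 + (1)·3^3 + (1)·3^4 = 134.
  |p(3)| = 134.
Check: |p(3)| = 134 ≤ 142 = M_tri(3). ✓ Equality does not hold at z = 3 (the coefficients have mixed signs, so the terms do not all align in phase there).

M_tri(3) = 142; |p(3)| = 134; equality at z=3: no.


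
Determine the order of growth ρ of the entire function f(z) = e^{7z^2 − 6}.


|e^{7z^2 − 6}| = e^{Re(7·z^2) + -6} ≤ e^{7|z|^2 + -6} = e^{7r^2 + -6} on |z| = r, so ρ ≤ 2. Choosing z on |z|=r so that 7·z^2 is real positive (always possible by picking arg z appropriately) gives |f(z)| = e^{7r^2 + -6}, matching the bound. The additive constant -6 does not affect log log M(r) ~ 2·log r. Hence ρ = 2.
Therefore ρ = 2.

Order ρ = 2.


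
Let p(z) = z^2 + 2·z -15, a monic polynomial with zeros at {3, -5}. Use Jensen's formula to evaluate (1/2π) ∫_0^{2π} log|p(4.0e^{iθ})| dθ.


Zeros: -5, 3; r = 4.0.
Inside |z| < r: 3. Outside (|z| ≥ r): -5.
p(0) = -15, so log|p(0)| = log(15) = 2.7081.
Apply Jensen: I(r) = log|p(0)| + Σ_k log(r/|z_k|), summed over zeros inside |z| < r.
  log(r/|z_k|) for z_k = 3: log(4.0/3) = 0.2877
  Outside zeros (-5) contribute nothing to the Jensen sum.
Sum over inside zeros: 0.2877.
I(r) = log|p(0)| + (inside sum) = 2.7081 + 0.2877 = 2.9957.
Note: since some zeros are outside |z| ≤ r, the simplified n·log(r) form does NOT apply — only the inside zeros contribute.

I(r) ≈ 2.9957.


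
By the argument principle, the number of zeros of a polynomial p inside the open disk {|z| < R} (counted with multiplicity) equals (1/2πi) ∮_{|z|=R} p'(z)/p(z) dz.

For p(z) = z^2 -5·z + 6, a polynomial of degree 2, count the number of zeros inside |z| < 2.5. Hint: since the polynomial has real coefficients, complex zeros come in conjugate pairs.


The zeros of p are: 3, 2.
Their magnitudes are: 3, 2.
Zeros with |z| < R = 2.5: 2.
Count = 1.
By the argument principle, (1/2πi) ∮_{|z|=R} p'(z)/p(z) dz equals exactly this count.

Number of zeros inside |z| < 2.5: 1.


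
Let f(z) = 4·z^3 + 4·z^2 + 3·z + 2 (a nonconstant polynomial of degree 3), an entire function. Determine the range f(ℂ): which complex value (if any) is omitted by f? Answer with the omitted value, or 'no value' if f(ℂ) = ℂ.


Little Picard bounds the complement of f(ℂ) to at most one point.
For every w ∈ ℂ, the equation p(z) − w = 0 is a nonconstant polynomial in z and hence has at least one root by the fundamental theorem of algebra. So p is surjective onto ℂ, omitting no value.

Omitted value: no value.


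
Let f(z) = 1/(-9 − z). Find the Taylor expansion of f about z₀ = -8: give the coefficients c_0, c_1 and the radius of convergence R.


Let w = z − z₀, so z = z₀ + w.
Then -9 − z = -9 − (z₀ + w) = (-9 − z₀) − w = -1 − w.
f(z) = 1/(-1 − w) = (1/(-1)) · 1/(1 − w/(-1)) = Σ_{n≥0} w^n / (-1)^(n+1).
So c_n = 1/(-1)^(n+1):
  c_0 = 1/(-1)^1 = -1.
  c_1 = 1/(-1)^2 = 1.
The series is valid for |w/d| < 1, i.e. |z − z₀| < |d|.
Radius of convergence: R = |-9 − z₀| = |-1| = 1 (distance from z₀ to the singularity z = -9).

c_0 = -1, c_1 = 1; R = 1.


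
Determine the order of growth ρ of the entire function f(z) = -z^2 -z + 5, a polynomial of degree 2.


|f(z)| ≤ Σ|c_k|·r^k = O(r^2) as r → ∞. Polynomial growth is O(e^{r^ε}) for every ε > 0 (since r^2/e^{r^ε} → 0), so ρ ≤ ε for all ε > 0, i.e. ρ = 0. Every nonconstant polynomial has order 0.
Therefore ρ = 0.

Order ρ = 0.


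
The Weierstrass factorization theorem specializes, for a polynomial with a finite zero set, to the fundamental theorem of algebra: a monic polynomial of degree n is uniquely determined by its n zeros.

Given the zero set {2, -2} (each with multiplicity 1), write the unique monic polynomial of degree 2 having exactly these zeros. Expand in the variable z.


The polynomial is p(z) = ∏_{α ∈ S} (z − α), where S = {2, -2}.
Expanding the product yields: p(z) = z^2 -4.
The resulting polynomial has degree 2 and real coefficients as required.

p(z) = z^2 -4.


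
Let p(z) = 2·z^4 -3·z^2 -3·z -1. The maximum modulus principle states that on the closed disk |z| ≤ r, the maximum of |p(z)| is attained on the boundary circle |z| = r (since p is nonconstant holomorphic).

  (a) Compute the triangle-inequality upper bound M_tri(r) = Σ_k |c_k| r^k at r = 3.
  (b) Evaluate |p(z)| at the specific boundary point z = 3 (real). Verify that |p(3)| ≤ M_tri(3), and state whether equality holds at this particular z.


Coefficients: c_0 = -1, c_1 = -3, c_2 = -3, c_3 = 0, c_4 = 2. Radius r = 3.
Part (a). Triangle bound: M_tri(r) = Σ_k |c_k| r^k
  = |-1|·3^0 + |-3|·3^1 + |-3|·3^2 + |0|·3^3 + |2|·3^4
  = 1 + 9 + 27 + 0 + 162 = 199.
This bounds M(r) := max_{|z|=r} |p(z)| from above; equality holds iff all terms c_k z^k can be made to align in phase at a single z on |z|=r.
Part (b). At z = 3 (real, on the circle |z| = r):
  p(3) = (-1)·3^0 + (-3)·3^1 + (-3)·3^2 + (0)·3^3 + (2)·3^4 = 125.
  |p(3)| = 125.
Check: |p(3)| = 125 ≤ 199 = M_tri(3). ✓ Equality does not hold at z = 3 (the coefficients have mixed signs, so the terms do not all align in phase there).

M_tri(3) = 199; |p(3)| = 125; equality at z=3: no.
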